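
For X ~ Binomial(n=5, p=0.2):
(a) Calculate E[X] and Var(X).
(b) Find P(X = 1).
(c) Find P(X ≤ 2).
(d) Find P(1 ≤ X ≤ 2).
(a) E[X] = 1.0000, Var(X) = 0.8000
(b) P(X = 1) = 0.409600
(c) P(X ≤ 2) = 0.942080
(d) P(1 ≤ X ≤ 2) = 0.614400

We have X ~ Binomial(n=5, p=0.2).

(a) Moments:
E[X] = 1.0000
Var(X) = 0.8000
σ = √Var(X) = 0.8944

(b) Point probability using PMF:
P(X = 1) = 0.409600

(c) Cumulative probability using CDF:
P(X ≤ 2) = F(2) = 0.942080

(d) Range probability:
P(1 ≤ X ≤ 2) = P(X ≤ 2) - P(X ≤ 0)
                   = F(2) - F(0)
                   = 0.942080 - 0.327680
                   = 0.614400

This means approximately 61.4% of outcomes fall in the interval [1, 2].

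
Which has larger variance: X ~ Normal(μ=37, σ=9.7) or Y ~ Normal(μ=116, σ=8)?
X has larger variance (94.0900 > 64.0000)

Compute the variance for each distribution:

X ~ Normal(μ=37, σ=9.7):
Var(X) = 94.0900

Y ~ Normal(μ=116, σ=8):
Var(Y) = 64.0000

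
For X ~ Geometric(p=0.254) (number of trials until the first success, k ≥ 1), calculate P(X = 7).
0.043779

We have X ~ Geometric(p=0.254) (number of trials until the first success, k ≥ 1).

For a Geometric distribution, the PMF gives us the probability of each outcome.

Using the PMF formula:
P(X = 7) = 0.043779

Rounded to 4 decimal places: 0.0438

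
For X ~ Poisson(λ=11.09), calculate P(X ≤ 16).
0.940707

We have X ~ Poisson(λ=11.09).

The CDF gives us P(X ≤ k).

Using the CDF:
P(X ≤ 16) = 0.940707

This means there's approximately a 94.1% chance that X is at most 16.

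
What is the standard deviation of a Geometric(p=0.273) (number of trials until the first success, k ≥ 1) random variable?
3.1232

We have X ~ Geometric(p=0.273) (number of trials until the first success, k ≥ 1).

For a Geometric distribution with p=0.273 (number of trials until the first success, k ≥ 1):
σ = √Var(X) = 3.1232

The standard deviation is the square root of the variance.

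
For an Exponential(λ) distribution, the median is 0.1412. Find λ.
λ = 4.9090

For X ~ Exponential(λ), the CDF is F(x) = 1 - e^(-λx).
The median m satisfies F(m) = 0.5:
1 - e^(-λm) = 0.5
e^(-λm) = 0.5
λm = ln(2)
m = ln(2) / λ

Given m = 0.1412:
λ = ln(2) / 0.1412 = 0.693147 / 0.1412 = 4.9090

Verification: ln(2) / 4.9090 = 0.1412 ✓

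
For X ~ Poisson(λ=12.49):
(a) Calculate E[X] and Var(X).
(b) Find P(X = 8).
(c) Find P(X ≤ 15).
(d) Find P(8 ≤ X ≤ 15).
(a) E[X] = 12.4900, Var(X) = 12.4900
(b) P(X = 8) = 0.055289
(c) P(X ≤ 15) = 0.806838
(d) P(8 ≤ X ≤ 15) = 0.736659

We have X ~ Poisson(λ=12.49).

(a) Moments:
E[X] = 12.4900
Var(X) = 12.4900
σ = √Var(X) = 3.5341

(b) Point probability using PMF:
P(X = 8) = 0.055289

(c) Cumulative probability using CDF:
P(X ≤ 15) = F(15) = 0.806838

(d) Range probability:
P(8 ≤ X ≤ 15) = P(X ≤ 15) - P(X ≤ 7)
                   = F(15) - F(7)
                   = 0.806838 - 0.070179
                   = 0.736659

This means approximately 73.7% of outcomes fall in the interval [8, 15].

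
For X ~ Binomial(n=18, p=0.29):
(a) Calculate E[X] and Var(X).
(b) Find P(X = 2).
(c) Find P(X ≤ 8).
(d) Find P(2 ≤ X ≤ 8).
(a) E[X] = 5.2200, Var(X) = 3.7062
(b) P(X = 2) = 0.053656
(c) P(X ≤ 8) = 0.951216
(d) P(2 ≤ X ≤ 8) = 0.933659

We have X ~ Binomial(n=18, p=0.29).

(a) Moments:
E[X] = 5.2200
Var(X) = 3.7062
σ = √Var(X) = 1.9251

(b) Point probability using PMF:
P(X = 2) = 0.053656

(c) Cumulative probability using CDF:
P(X ≤ 8) = F(8) = 0.951216

(d) Range probability:
P(2 ≤ X ≤ 8) = P(X ≤ 8) - P(X ≤ 1)
                   = F(8) - F(1)
                   = 0.951216 - 0.017557
                   = 0.933659

This means approximately 93.4% of outcomes fall in the interval [2, 8].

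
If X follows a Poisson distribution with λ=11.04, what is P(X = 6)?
0.040353

We have X ~ Poisson(λ=11.04).

For a Poisson distribution, the PMF gives us the probability of each outcome.

Using the PMF formula:
P(X = 6) = 0.040353

Rounded to 4 decimal places: 0.0404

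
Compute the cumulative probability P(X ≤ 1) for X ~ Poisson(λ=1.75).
0.477878

We have X ~ Poisson(λ=1.75).

The CDF gives us P(X ≤ k).

Using the CDF:
P(X ≤ 1) = 0.477878

This means there's approximately a 47.8% chance that X is at most 1.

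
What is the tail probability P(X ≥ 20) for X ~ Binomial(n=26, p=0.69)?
0.259639

We have X ~ Binomial(n=26, p=0.69).

For discrete distributions, P(X ≥ 20) = 1 - P(X ≤ 19).

P(X ≤ 19) = 0.740361
P(X ≥ 20) = 1 - 0.740361 = 0.259639

So there's approximately a 26.0% chance that X is at least 20.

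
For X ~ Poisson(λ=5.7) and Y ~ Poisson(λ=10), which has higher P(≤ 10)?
X has higher probability (P(X ≤ 10) = 0.9686 > P(Y ≤ 10) = 0.5830)

Compute P(≤ 10) for each distribution:

X ~ Poisson(λ=5.7):
P(X ≤ 10) = 0.9686

Y ~ Poisson(λ=10):
P(Y ≤ 10) = 0.5830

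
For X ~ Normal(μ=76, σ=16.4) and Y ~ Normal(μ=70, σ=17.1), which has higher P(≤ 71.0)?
Y has higher probability (P(Y ≤ 71.0) = 0.5233 > P(X ≤ 71.0) = 0.3802)

Compute P(≤ 71.0) for each distribution:

X ~ Normal(μ=76, σ=16.4):
P(X ≤ 71.0) = 0.3802

Y ~ Normal(μ=70, σ=17.1):
P(Y ≤ 71.0) = 0.5233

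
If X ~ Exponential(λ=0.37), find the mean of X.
2.7027

We have X ~ Exponential(λ=0.37).

For an Exponential distribution with λ=0.37:
E[X] = 2.7027

This is the expected (average) value of X.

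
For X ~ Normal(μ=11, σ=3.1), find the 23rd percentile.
8.7096

We have X ~ Normal(μ=11, σ=3.1).

We want to find x such that P(X ≤ x) = 0.23.

This is the 23rd percentile, which means 23% of values fall below this point.

Using the inverse CDF (quantile function):
x = F⁻¹(0.23) = 8.7096

Verification: P(X ≤ 8.7096) = 0.23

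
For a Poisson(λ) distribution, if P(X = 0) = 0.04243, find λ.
λ = 3.1599

For a Poisson(λ) distribution, the PMF at 0 is:
P(X = 0) = λ^0 e^(-λ) / 0! = e^(-λ)

Given P(X = 0) = 0.04243:
e^(-λ) = 0.04243
-λ = ln(0.04243)
λ = -ln(0.04243) = 3.1599

Verification: e^(-3.1599) = 0.04243 ✓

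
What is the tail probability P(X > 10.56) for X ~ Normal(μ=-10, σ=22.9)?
0.184642

We have X ~ Normal(μ=-10, σ=22.9).

P(X > 10.56) = 1 - P(X ≤ 10.56)
                = 1 - F(10.56)
                = 1 - 0.815358
                = 0.184642

So there's approximately a 18.5% chance that X exceeds 10.56.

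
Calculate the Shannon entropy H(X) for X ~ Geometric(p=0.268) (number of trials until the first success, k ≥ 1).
2.1689 nats

We have X ~ Geometric(p=0.268) (number of trials until the first success, k ≥ 1).

The Shannon entropy measures the uncertainty or information content of the distribution.

For a Geometric distribution with p=0.268 (number of trials until the first success, k ≥ 1):
H(X) = 2.1689 nats

(In bits, this would be 3.1290 bits.)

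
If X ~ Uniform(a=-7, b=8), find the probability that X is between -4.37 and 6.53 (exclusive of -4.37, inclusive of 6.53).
0.726667

We have X ~ Uniform(a=-7, b=8).

To find P(-4.37 < X ≤ 6.53), we use:
P(-4.37 < X ≤ 6.53) = P(X ≤ 6.53) - P(X ≤ -4.37)
                 = F(6.53) - F(-4.37)
                 = 0.902000 - 0.175333
                 = 0.726667

So there's approximately a 72.7% chance that X falls in this range.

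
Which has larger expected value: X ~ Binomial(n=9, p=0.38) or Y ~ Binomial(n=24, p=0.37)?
Y has larger mean (8.8800 > 3.4200)

Compute the expected value for each distribution:

X ~ Binomial(n=9, p=0.38):
E[X] = 3.4200

Y ~ Binomial(n=24, p=0.37):
E[Y] = 8.8800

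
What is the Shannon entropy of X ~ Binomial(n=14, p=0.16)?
1.7028 nats

We have X ~ Binomial(n=14, p=0.16).

The Shannon entropy measures the uncertainty or information content of the distribution.

For a Binomial distribution with n=14, p=0.16:
H(X) = 1.7028 nats

(In bits, this would be 2.4566 bits.)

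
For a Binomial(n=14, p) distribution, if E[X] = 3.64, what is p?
p = 0.26

For a Binomial(n, p) distribution:
E[X] = n × p

Given n = 14 and E[X] = 3.64:
3.64 = 14 × p
p = 3.64 / 14 = 0.26

Verification: Binomial(14, 0.26) has E[X] = 3.64 ✓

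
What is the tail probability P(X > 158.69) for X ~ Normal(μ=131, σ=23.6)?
0.120337

We have X ~ Normal(μ=131, σ=23.6).

P(X > 158.69) = 1 - P(X ≤ 158.69)
                = 1 - F(158.69)
                = 1 - 0.879663
                = 0.120337

So there's approximately a 12.0% chance that X exceeds 158.69.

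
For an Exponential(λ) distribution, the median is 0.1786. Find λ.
λ = 3.8810

For X ~ Exponential(λ), the CDF is F(x) = 1 - e^(-λx).
The median m satisfies F(m) = 0.5:
1 - e^(-λm) = 0.5
e^(-λm) = 0.5
λm = ln(2)
m = ln(2) / λ

Given m = 0.1786:
λ = ln(2) / 0.1786 = 0.693147 / 0.1786 = 3.8810

Verification: ln(2) / 3.8810 = 0.1786 ✓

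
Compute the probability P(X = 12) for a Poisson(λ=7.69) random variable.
0.040837

We have X ~ Poisson(λ=7.69).

For a Poisson distribution, the PMF gives us the probability of each outcome.

Using the PMF formula:
P(X = 12) = 0.040837

Rounded to 4 decimal places: 0.0408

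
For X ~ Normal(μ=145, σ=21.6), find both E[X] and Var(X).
E[X] = 145.0000, Var(X) = 466.5600

We have X ~ Normal(μ=145, σ=21.6).

For a Normal distribution with μ=145, σ=21.6:

Expected value:
E[X] = 145.0000

Variance:
Var(X) = 466.5600

Standard deviation:
σ = √Var(X) = 21.6000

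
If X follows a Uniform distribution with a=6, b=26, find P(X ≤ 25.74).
0.987000

We have X ~ Uniform(a=6, b=26).

The CDF gives us P(X ≤ k).

Using the CDF:
P(X ≤ 25.74) = 0.987000

This means there's approximately a 98.7% chance that X is at most 25.74.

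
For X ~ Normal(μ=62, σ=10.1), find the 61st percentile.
64.8211

We have X ~ Normal(μ=62, σ=10.1).

We want to find x such that P(X ≤ x) = 0.61.

This is the 61st percentile, which means 61% of values fall below this point.

Using the inverse CDF (quantile function):
x = F⁻¹(0.61) = 64.8211

Verification: P(X ≤ 64.8211) = 0.61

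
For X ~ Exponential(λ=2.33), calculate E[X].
0.4292

We have X ~ Exponential(λ=2.33).

For an Exponential distribution with λ=2.33:
E[X] = 0.4292

This is the expected (average) value of X.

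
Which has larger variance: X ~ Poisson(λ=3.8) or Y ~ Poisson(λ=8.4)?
Y has larger variance (8.4000 > 3.8000)

Compute the variance for each distribution:

X ~ Poisson(λ=3.8):
Var(X) = 3.8000

Y ~ Poisson(λ=8.4):
Var(Y) = 8.4000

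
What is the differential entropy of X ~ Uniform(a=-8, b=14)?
3.0910 nats

We have X ~ Uniform(a=-8, b=14).

The differential entropy measures the uncertainty or information content of the distribution.

For a Uniform distribution with a=-8, b=14:
h(X) = 3.0910 nats

(In bits, this would be 4.4594 bits.)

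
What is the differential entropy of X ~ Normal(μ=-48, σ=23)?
4.5544 nats

We have X ~ Normal(μ=-48, σ=23).

The differential entropy measures the uncertainty or information content of the distribution.

For a Normal distribution with μ=-48, σ=23:
h(X) = 4.5544 nats

(In bits, this would be 6.5707 bits.)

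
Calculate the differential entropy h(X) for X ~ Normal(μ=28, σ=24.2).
4.6053 nats

We have X ~ Normal(μ=28, σ=24.2).

The differential entropy measures the uncertainty or information content of the distribution.

For a Normal distribution with μ=28, σ=24.2:
h(X) = 4.6053 nats

(In bits, this would be 6.6440 bits.)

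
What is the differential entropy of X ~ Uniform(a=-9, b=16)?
3.2189 nats

We have X ~ Uniform(a=-9, b=16).

The differential entropy measures the uncertainty or information content of the distribution.

For a Uniform distribution with a=-9, b=16:
h(X) = 3.2189 nats

(In bits, this would be 4.6439 bits.)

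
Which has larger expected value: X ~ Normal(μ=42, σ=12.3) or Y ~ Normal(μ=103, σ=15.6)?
Y has larger mean (103.0000 > 42.0000)

Compute the expected value for each distribution:

X ~ Normal(μ=42, σ=12.3):
E[X] = 42.0000

Y ~ Normal(μ=103, σ=15.6):
E[Y] = 103.0000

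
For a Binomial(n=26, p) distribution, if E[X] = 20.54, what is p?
p = 0.79

For a Binomial(n, p) distribution:
E[X] = n × p

Given n = 26 and E[X] = 20.54:
20.54 = 26 × p
p = 20.54 / 26 = 0.79

Verification: Binomial(26, 0.79) has E[X] = 20.54 ✓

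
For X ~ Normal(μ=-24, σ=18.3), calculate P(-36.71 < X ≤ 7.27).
0.712578

We have X ~ Normal(μ=-24, σ=18.3).

To find P(-36.71 < X ≤ 7.27), we use:
P(-36.71 < X ≤ 7.27) = P(X ≤ 7.27) - P(X ≤ -36.71)
                 = F(7.27) - F(-36.71)
                 = 0.956251 - 0.243673
                 = 0.712578

So there's approximately a 71.3% chance that X falls in this range.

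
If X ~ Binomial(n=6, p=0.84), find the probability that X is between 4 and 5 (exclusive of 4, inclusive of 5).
0.401483

We have X ~ Binomial(n=6, p=0.84).

To find P(4 < X ≤ 5), we use:
P(4 < X ≤ 5) = P(X ≤ 5) - P(X ≤ 4)
                 = F(5) - F(4)
                 = 0.648702 - 0.247219
                 = 0.401483

So there's approximately a 40.1% chance that X falls in this range.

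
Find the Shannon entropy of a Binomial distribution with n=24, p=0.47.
2.3128 nats

We have X ~ Binomial(n=24, p=0.47).

The Shannon entropy measures the uncertainty or information content of the distribution.

For a Binomial distribution with n=24, p=0.47:
H(X) = 2.3128 nats

(In bits, this would be 3.3367 bits.)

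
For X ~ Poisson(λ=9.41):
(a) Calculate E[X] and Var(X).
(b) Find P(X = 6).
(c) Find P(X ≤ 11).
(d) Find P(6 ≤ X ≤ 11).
(a) E[X] = 9.4100, Var(X) = 9.4100
(b) P(X = 6) = 0.078976
(c) P(X ≤ 11) = 0.761520
(d) P(6 ≤ X ≤ 11) = 0.668554

We have X ~ Poisson(λ=9.41).

(a) Moments:
E[X] = 9.4100
Var(X) = 9.4100
σ = √Var(X) = 3.0676

(b) Point probability using PMF:
P(X = 6) = 0.078976

(c) Cumulative probability using CDF:
P(X ≤ 11) = F(11) = 0.761520

(d) Range probability:
P(6 ≤ X ≤ 11) = P(X ≤ 11) - P(X ≤ 5)
                   = F(11) - F(5)
                   = 0.761520 - 0.092966
                   = 0.668554

This means approximately 66.9% of outcomes fall in the interval [6, 11].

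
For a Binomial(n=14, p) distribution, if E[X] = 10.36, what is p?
p = 0.74

For a Binomial(n, p) distribution:
E[X] = n × p

Given n = 14 and E[X] = 10.36:
10.36 = 14 × p
p = 10.36 / 14 = 0.74

Verification: Binomial(14, 0.74) has E[X] = 10.36 ✓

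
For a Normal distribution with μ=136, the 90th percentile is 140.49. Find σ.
σ = 3.5036

For X ~ Normal(μ, σ), the p-th percentile satisfies x = μ + z_p × σ,
where z_p = Φ⁻¹(p) is the standard normal quantile.

Step 1: z_{0.9} = Φ⁻¹(0.9) = 1.2816

Step 2: Solve for σ:
140.49 = 136 + 1.2816 × σ
σ = (140.49 - 136) / 1.2816
σ = 4.49 / 1.2816
σ = 3.5036

Verification: μ + z × σ = 136 + 1.2816 × 3.5036 = 140.49 ✓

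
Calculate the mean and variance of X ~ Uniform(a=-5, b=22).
E[X] = 8.5000, Var(X) = 60.7500

We have X ~ Uniform(a=-5, b=22).

For a Uniform distribution with a=-5, b=22:

Expected value:
E[X] = 8.5000

Variance:
Var(X) = 60.7500

Standard deviation:
σ = √Var(X) = 7.7942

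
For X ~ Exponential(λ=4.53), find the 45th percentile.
0.1320

We have X ~ Exponential(λ=4.53).

We want to find x such that P(X ≤ x) = 0.45.

This is the 45th percentile, which means 45% of values fall below this point.

Using the inverse CDF (quantile function):
x = F⁻¹(0.45) = 0.1320

Verification: P(X ≤ 0.1320) = 0.45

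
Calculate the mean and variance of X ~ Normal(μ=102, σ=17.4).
E[X] = 102.0000, Var(X) = 302.7600

We have X ~ Normal(μ=102, σ=17.4).

For a Normal distribution with μ=102, σ=17.4:

Expected value:
E[X] = 102.0000

Variance:
Var(X) = 302.7600

Standard deviation:
σ = √Var(X) = 17.4000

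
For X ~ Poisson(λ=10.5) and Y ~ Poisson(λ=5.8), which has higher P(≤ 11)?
Y has higher probability (P(Y ≤ 11) = 0.9841 > P(X ≤ 11) = 0.6387)

Compute P(≤ 11) for each distribution:

X ~ Poisson(λ=10.5):
P(X ≤ 11) = 0.6387

Y ~ Poisson(λ=5.8):
P(Y ≤ 11) = 0.9841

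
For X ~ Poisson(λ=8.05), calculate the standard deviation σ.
2.8373

We have X ~ Poisson(λ=8.05).

For a Poisson distribution with λ=8.05:
σ = √Var(X) = 2.8373

The standard deviation is the square root of the variance.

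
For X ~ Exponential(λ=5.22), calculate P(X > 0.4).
0.123935

We have X ~ Exponential(λ=5.22).

P(X > 0.4) = 1 - P(X ≤ 0.4)
                = 1 - F(0.4)
                = 1 - 0.876065
                = 0.123935

So there's approximately a 12.4% chance that X exceeds 0.4.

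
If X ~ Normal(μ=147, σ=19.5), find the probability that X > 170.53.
0.113780

We have X ~ Normal(μ=147, σ=19.5).

P(X > 170.53) = 1 - P(X ≤ 170.53)
                = 1 - F(170.53)
                = 1 - 0.886220
                = 0.113780

So there's approximately a 11.4% chance that X exceeds 170.53.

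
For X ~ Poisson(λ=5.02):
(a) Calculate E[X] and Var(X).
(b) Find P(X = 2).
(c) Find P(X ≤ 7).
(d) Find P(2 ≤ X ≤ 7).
(a) E[X] = 5.0200, Var(X) = 5.0200
(b) P(X = 2) = 0.083218
(c) P(X ≤ 7) = 0.864531
(d) P(2 ≤ X ≤ 7) = 0.824772

We have X ~ Poisson(λ=5.02).

(a) Moments:
E[X] = 5.0200
Var(X) = 5.0200
σ = √Var(X) = 2.2405

(b) Point probability using PMF:
P(X = 2) = 0.083218

(c) Cumulative probability using CDF:
P(X ≤ 7) = F(7) = 0.864531

(d) Range probability:
P(2 ≤ X ≤ 7) = P(X ≤ 7) - P(X ≤ 1)
                   = F(7) - F(1)
                   = 0.864531 - 0.039759
                   = 0.824772

This means approximately 82.5% of outcomes fall in the interval [2, 7].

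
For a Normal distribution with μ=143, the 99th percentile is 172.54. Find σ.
σ = 12.6980

For X ~ Normal(μ, σ), the p-th percentile satisfies x = μ + z_p × σ,
where z_p = Φ⁻¹(p) is the standard normal quantile.

Step 1: z_{0.99} = Φ⁻¹(0.99) = 2.3263

Step 2: Solve for σ:
172.54 = 143 + 2.3263 × σ
σ = (172.54 - 143) / 2.3263
σ = 29.54 / 2.3263
σ = 12.6980

Verification: μ + z × σ = 143 + 2.3263 × 12.6980 = 172.54 ✓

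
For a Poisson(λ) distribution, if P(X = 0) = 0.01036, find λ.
λ = 4.5698

For a Poisson(λ) distribution, the PMF at 0 is:
P(X = 0) = λ^0 e^(-λ) / 0! = e^(-λ)

Given P(X = 0) = 0.01036:
e^(-λ) = 0.01036
-λ = ln(0.01036)
λ = -ln(0.01036) = 4.5698

Verification: e^(-4.5698) = 0.01036 ✓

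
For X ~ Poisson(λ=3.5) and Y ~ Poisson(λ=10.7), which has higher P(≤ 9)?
X has higher probability (P(X ≤ 9) = 0.9967 > P(Y ≤ 9) = 0.3739)

Compute P(≤ 9) for each distribution:

X ~ Poisson(λ=3.5):
P(X ≤ 9) = 0.9967

Y ~ Poisson(λ=10.7):
P(Y ≤ 9) = 0.3739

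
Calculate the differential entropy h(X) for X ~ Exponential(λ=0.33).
2.1087 nats

We have X ~ Exponential(λ=0.33).

The differential entropy measures the uncertainty or information content of the distribution.

For an Exponential distribution with λ=0.33:
h(X) = 2.1087 nats

(In bits, this would be 3.0422 bits.)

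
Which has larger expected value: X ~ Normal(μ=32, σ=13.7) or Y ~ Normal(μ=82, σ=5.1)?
Y has larger mean (82.0000 > 32.0000)

Compute the expected value for each distribution:

X ~ Normal(μ=32, σ=13.7):
E[X] = 32.0000

Y ~ Normal(μ=82, σ=5.1):
E[Y] = 82.0000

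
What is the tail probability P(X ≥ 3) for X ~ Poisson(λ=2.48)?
0.451046

We have X ~ Poisson(λ=2.48).

For discrete distributions, P(X ≥ 3) = 1 - P(X ≤ 2).

P(X ≤ 2) = 0.548954
P(X ≥ 3) = 1 - 0.548954 = 0.451046

So there's approximately a 45.1% chance that X is at least 3.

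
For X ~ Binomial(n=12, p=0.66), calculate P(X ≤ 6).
0.191340

We have X ~ Binomial(n=12, p=0.66).

The CDF gives us P(X ≤ k).

Using the CDF:
P(X ≤ 6) = 0.191340

This means there's approximately a 19.1% chance that X is at most 6.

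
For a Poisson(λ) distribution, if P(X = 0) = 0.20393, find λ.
λ = 1.5900

For a Poisson(λ) distribution, the PMF at 0 is:
P(X = 0) = λ^0 e^(-λ) / 0! = e^(-λ)

Given P(X = 0) = 0.20393:
e^(-λ) = 0.20393
-λ = ln(0.20393)
λ = -ln(0.20393) = 1.5900

Verification: e^(-1.5900) = 0.20393 ✓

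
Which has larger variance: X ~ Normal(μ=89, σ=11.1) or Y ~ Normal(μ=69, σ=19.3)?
Y has larger variance (372.4900 > 123.2100)

Compute the variance for each distribution:

X ~ Normal(μ=89, σ=11.1):
Var(X) = 123.2100

Y ~ Normal(μ=69, σ=19.3):
Var(Y) = 372.4900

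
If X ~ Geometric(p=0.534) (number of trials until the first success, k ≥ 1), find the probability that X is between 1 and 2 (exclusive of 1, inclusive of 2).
0.248844

We have X ~ Geometric(p=0.534) (number of trials until the first success, k ≥ 1).

To find P(1 < X ≤ 2), we use:
P(1 < X ≤ 2) = P(X ≤ 2) - P(X ≤ 1)
                 = F(2) - F(1)
                 = 0.782844 - 0.534000
                 = 0.248844

So there's approximately a 24.9% chance that X falls in this range.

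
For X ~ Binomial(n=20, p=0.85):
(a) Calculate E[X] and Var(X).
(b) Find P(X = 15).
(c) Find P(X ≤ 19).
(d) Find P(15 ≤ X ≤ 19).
(a) E[X] = 17.0000, Var(X) = 2.5500
(b) P(X = 15) = 0.102845
(c) P(X ≤ 19) = 0.961240
(d) P(15 ≤ X ≤ 19) = 0.893932

We have X ~ Binomial(n=20, p=0.85).

(a) Moments:
E[X] = 17.0000
Var(X) = 2.5500
σ = √Var(X) = 1.5969

(b) Point probability using PMF:
P(X = 15) = 0.102845

(c) Cumulative probability using CDF:
P(X ≤ 19) = F(19) = 0.961240

(d) Range probability:
P(15 ≤ X ≤ 19) = P(X ≤ 19) - P(X ≤ 14)
                   = F(19) - F(14)
                   = 0.961240 - 0.067308
                   = 0.893932

This means approximately 89.4% of outcomes fall in the interval [15, 19].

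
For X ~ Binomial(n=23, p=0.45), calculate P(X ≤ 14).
0.958878

We have X ~ Binomial(n=23, p=0.45).

The CDF gives us P(X ≤ k).

Using the CDF:
P(X ≤ 14) = 0.958878

This means there's approximately a 95.9% chance that X is at most 14.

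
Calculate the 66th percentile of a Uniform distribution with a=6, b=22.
16.5600

We have X ~ Uniform(a=6, b=22).

We want to find x such that P(X ≤ x) = 0.66.

This is the 66th percentile, which means 66% of values fall below this point.

Using the inverse CDF (quantile function):
x = F⁻¹(0.66) = 16.5600

Verification: P(X ≤ 16.5600) = 0.66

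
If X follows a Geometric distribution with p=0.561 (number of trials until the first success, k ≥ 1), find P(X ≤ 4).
0.962859

We have X ~ Geometric(p=0.561) (number of trials until the first success, k ≥ 1).

The CDF gives us P(X ≤ k).

Using the CDF:
P(X ≤ 4) = 0.962859

This means there's approximately a 96.3% chance that X is at most 4.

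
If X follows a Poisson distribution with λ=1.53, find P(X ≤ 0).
0.216536

We have X ~ Poisson(λ=1.53).

The CDF gives us P(X ≤ k).

Using the CDF:
P(X ≤ 0) = 0.216536

This means there's approximately a 21.7% chance that X is at most 0.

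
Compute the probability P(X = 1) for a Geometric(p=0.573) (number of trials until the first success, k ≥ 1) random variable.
0.573000

We have X ~ Geometric(p=0.573) (number of trials until the first success, k ≥ 1).

For a Geometric distribution, the PMF gives us the probability of each outcome.

Using the PMF formula:
P(X = 1) = 0.573000

Rounded to 4 decimal places: 0.5730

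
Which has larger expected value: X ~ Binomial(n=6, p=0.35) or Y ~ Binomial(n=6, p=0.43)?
Y has larger mean (2.5800 > 2.1000)

Compute the expected value for each distribution:

X ~ Binomial(n=6, p=0.35):
E[X] = 2.1000

Y ~ Binomial(n=6, p=0.43):
E[Y] = 2.5800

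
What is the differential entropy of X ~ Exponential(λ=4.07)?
-0.4036 nats

We have X ~ Exponential(λ=4.07).

The differential entropy measures the uncertainty or information content of the distribution.

For an Exponential distribution with λ=4.07:
h(X) = -0.4036 nats

(In bits, this would be -0.5823 bits.)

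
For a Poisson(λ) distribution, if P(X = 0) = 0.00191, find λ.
λ = 6.2607

For a Poisson(λ) distribution, the PMF at 0 is:
P(X = 0) = λ^0 e^(-λ) / 0! = e^(-λ)

Given P(X = 0) = 0.00191:
e^(-λ) = 0.00191
-λ = ln(0.00191)
λ = -ln(0.00191) = 6.2607

Verification: e^(-6.2607) = 0.00191 ✓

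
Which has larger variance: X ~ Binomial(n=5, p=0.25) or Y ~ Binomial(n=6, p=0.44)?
Y has larger variance (1.4784 > 0.9375)

Compute the variance for each distribution:

X ~ Binomial(n=5, p=0.25):
Var(X) = 0.9375

Y ~ Binomial(n=6, p=0.44):
Var(Y) = 1.4784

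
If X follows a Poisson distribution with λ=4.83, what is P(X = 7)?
0.097176

We have X ~ Poisson(λ=4.83).

For a Poisson distribution, the PMF gives us the probability of each outcome.

Using the PMF formula:
P(X = 7) = 0.097176

Rounded to 4 decimal places: 0.0972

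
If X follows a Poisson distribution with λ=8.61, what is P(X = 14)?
0.025725

We have X ~ Poisson(λ=8.61).

For a Poisson distribution, the PMF gives us the probability of each outcome.

Using the PMF formula:
P(X = 14) = 0.025725

Rounded to 4 decimal places: 0.0257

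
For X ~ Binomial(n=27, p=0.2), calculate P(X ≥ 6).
0.461343

We have X ~ Binomial(n=27, p=0.2).

For discrete distributions, P(X ≥ 6) = 1 - P(X ≤ 5).

P(X ≤ 5) = 0.538657
P(X ≥ 6) = 1 - 0.538657 = 0.461343

So there's approximately a 46.1% chance that X is at least 6.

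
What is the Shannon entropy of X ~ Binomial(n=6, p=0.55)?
1.6113 nats

We have X ~ Binomial(n=6, p=0.55).

The Shannon entropy measures the uncertainty or information content of the distribution.

For a Binomial distribution with n=6, p=0.55:
H(X) = 1.6113 nats

(In bits, this would be 2.3246 bits.)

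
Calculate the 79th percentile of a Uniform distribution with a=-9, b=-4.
-5.0500

We have X ~ Uniform(a=-9, b=-4).

We want to find x such that P(X ≤ x) = 0.79.

This is the 79th percentile, which means 79% of values fall below this point.

Using the inverse CDF (quantile function):
x = F⁻¹(0.79) = -5.0500

Verification: P(X ≤ -5.0500) = 0.79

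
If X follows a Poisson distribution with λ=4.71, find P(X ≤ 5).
0.666700

We have X ~ Poisson(λ=4.71).

The CDF gives us P(X ≤ k).

Using the CDF:
P(X ≤ 5) = 0.666700

This means there's approximately a 66.7% chance that X is at most 5.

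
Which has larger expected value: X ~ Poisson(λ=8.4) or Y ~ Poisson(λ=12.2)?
Y has larger mean (12.2000 > 8.4000)

Compute the expected value for each distribution:

X ~ Poisson(λ=8.4):
E[X] = 8.4000

Y ~ Poisson(λ=12.2):
E[Y] = 12.2000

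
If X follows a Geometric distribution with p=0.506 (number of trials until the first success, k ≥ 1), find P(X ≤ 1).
0.506000

We have X ~ Geometric(p=0.506) (number of trials until the first success, k ≥ 1).

The CDF gives us P(X ≤ k).

Using the CDF:
P(X ≤ 1) = 0.506000

This means there's approximately a 50.6% chance that X is at most 1.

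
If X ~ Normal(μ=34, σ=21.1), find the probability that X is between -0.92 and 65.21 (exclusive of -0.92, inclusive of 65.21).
0.881485

We have X ~ Normal(μ=34, σ=21.1).

To find P(-0.92 < X ≤ 65.21), we use:
P(-0.92 < X ≤ 65.21) = P(X ≤ 65.21) - P(X ≤ -0.92)
                 = F(65.21) - F(-0.92)
                 = 0.930449 - 0.048965
                 = 0.881485

So there's approximately a 88.1% chance that X falls in this range.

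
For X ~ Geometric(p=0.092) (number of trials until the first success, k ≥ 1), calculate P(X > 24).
0.098642

We have X ~ Geometric(p=0.092) (number of trials until the first success, k ≥ 1).

P(X > 24) = 1 - P(X ≤ 24)
                = 1 - F(24)
                = 1 - 0.901358
                = 0.098642

So there's approximately a 9.9% chance that X exceeds 24.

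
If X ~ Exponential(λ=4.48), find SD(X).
0.2232

We have X ~ Exponential(λ=4.48).

For an Exponential distribution with λ=4.48:
σ = √Var(X) = 0.2232

The standard deviation is the square root of the variance.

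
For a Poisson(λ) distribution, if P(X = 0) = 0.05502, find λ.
λ = 2.9001

For a Poisson(λ) distribution, the PMF at 0 is:
P(X = 0) = λ^0 e^(-λ) / 0! = e^(-λ)

Given P(X = 0) = 0.05502:
e^(-λ) = 0.05502
-λ = ln(0.05502)
λ = -ln(0.05502) = 2.9001

Verification: e^(-2.9001) = 0.05502 ✓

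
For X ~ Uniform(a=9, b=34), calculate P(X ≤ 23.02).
0.560800

We have X ~ Uniform(a=9, b=34).

The CDF gives us P(X ≤ k).

Using the CDF:
P(X ≤ 23.02) = 0.560800

This means there's approximately a 56.1% chance that X is at most 23.02.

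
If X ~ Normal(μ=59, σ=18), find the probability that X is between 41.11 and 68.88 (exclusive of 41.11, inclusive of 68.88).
0.548321

We have X ~ Normal(μ=59, σ=18).

To find P(41.11 < X ≤ 68.88), we use:
P(41.11 < X ≤ 68.88) = P(X ≤ 68.88) - P(X ≤ 41.11)
                 = F(68.88) - F(41.11)
                 = 0.708459 - 0.160138
                 = 0.548321

So there's approximately a 54.8% chance that X falls in this range.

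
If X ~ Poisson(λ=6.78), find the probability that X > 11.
0.044028

We have X ~ Poisson(λ=6.78).

P(X > 11) = 1 - P(X ≤ 11)
                = 1 - F(11)
                = 1 - 0.955972
                = 0.044028

So there's approximately a 4.4% chance that X exceeds 11.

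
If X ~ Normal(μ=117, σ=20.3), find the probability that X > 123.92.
0.366594

We have X ~ Normal(μ=117, σ=20.3).

P(X > 123.92) = 1 - P(X ≤ 123.92)
                = 1 - F(123.92)
                = 1 - 0.633406
                = 0.366594

So there's approximately a 36.7% chance that X exceeds 123.92.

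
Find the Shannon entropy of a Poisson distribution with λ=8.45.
2.4754 nats

We have X ~ Poisson(λ=8.45).

The Shannon entropy measures the uncertainty or information content of the distribution.

For a Poisson distribution with λ=8.45:
H(X) = 2.4754 nats

(In bits, this would be 3.5713 bits.)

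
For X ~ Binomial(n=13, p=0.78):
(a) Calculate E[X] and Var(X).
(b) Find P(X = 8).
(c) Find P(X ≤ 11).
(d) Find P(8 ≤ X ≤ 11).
(a) E[X] = 10.1400, Var(X) = 2.2308
(b) P(X = 8) = 0.090876
(c) P(X ≤ 11) = 0.815398
(d) P(8 ≤ X ≤ 11) = 0.769186

We have X ~ Binomial(n=13, p=0.78).

(a) Moments:
E[X] = 10.1400
Var(X) = 2.2308
σ = √Var(X) = 1.4936

(b) Point probability using PMF:
P(X = 8) = 0.090876

(c) Cumulative probability using CDF:
P(X ≤ 11) = F(11) = 0.815398

(d) Range probability:
P(8 ≤ X ≤ 11) = P(X ≤ 11) - P(X ≤ 7)
                   = F(11) - F(7)
                   = 0.815398 - 0.046212
                   = 0.769186

This means approximately 76.9% of outcomes fall in the interval [8, 11].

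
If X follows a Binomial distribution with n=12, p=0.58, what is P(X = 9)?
0.121066

We have X ~ Binomial(n=12, p=0.58).

For a Binomial distribution, the PMF gives us the probability of each outcome.

Using the PMF formula:
P(X = 9) = 0.121066

Rounded to 4 decimal places: 0.1211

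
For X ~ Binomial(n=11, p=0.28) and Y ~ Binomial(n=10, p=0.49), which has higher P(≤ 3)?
X has higher probability (P(X ≤ 3) = 0.6281 > P(Y ≤ 3) = 0.1888)

Compute P(≤ 3) for each distribution:

X ~ Binomial(n=11, p=0.28):
P(X ≤ 3) = 0.6281

Y ~ Binomial(n=10, p=0.49):
P(Y ≤ 3) = 0.1888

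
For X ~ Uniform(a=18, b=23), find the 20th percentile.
19.0000

We have X ~ Uniform(a=18, b=23).

We want to find x such that P(X ≤ x) = 0.2.

This is the 20th percentile, which means 20% of values fall below this point.

Using the inverse CDF (quantile function):
x = F⁻¹(0.2) = 19.0000

Verification: P(X ≤ 19.0000) = 0.2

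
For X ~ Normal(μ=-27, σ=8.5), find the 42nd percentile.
-28.7161

We have X ~ Normal(μ=-27, σ=8.5).

We want to find x such that P(X ≤ x) = 0.42.

This is the 42nd percentile, which means 42% of values fall below this point.

Using the inverse CDF (quantile function):
x = F⁻¹(0.42) = -28.7161

Verification: P(X ≤ -28.7161) = 0.42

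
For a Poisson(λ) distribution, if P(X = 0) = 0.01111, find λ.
λ = 4.4999

For a Poisson(λ) distribution, the PMF at 0 is:
P(X = 0) = λ^0 e^(-λ) / 0! = e^(-λ)

Given P(X = 0) = 0.01111:
e^(-λ) = 0.01111
-λ = ln(0.01111)
λ = -ln(0.01111) = 4.4999

Verification: e^(-4.4999) = 0.01111 ✓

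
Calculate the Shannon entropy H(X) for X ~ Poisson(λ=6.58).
2.3470 nats

We have X ~ Poisson(λ=6.58).

The Shannon entropy measures the uncertainty or information content of the distribution.

For a Poisson distribution with λ=6.58:
H(X) = 2.3470 nats

(In bits, this would be 3.3860 bits.)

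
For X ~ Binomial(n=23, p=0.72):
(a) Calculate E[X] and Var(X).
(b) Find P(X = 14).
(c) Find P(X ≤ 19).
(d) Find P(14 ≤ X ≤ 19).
(a) E[X] = 16.5600, Var(X) = 4.6368
(b) P(X = 14) = 0.086976
(c) P(X ≤ 19) = 0.920286
(d) P(14 ≤ X ≤ 19) = 0.838925

We have X ~ Binomial(n=23, p=0.72).

(a) Moments:
E[X] = 16.5600
Var(X) = 4.6368
σ = √Var(X) = 2.1533

(b) Point probability using PMF:
P(X = 14) = 0.086976

(c) Cumulative probability using CDF:
P(X ≤ 19) = F(19) = 0.920286

(d) Range probability:
P(14 ≤ X ≤ 19) = P(X ≤ 19) - P(X ≤ 13)
                   = F(19) - F(13)
                   = 0.920286 - 0.081362
                   = 0.838925

This means approximately 83.9% of outcomes fall in the interval [14, 19].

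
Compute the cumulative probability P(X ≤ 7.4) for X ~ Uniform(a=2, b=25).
0.234783

We have X ~ Uniform(a=2, b=25).

The CDF gives us P(X ≤ k).

Using the CDF:
P(X ≤ 7.4) = 0.234783

This means there's approximately a 23.5% chance that X is at most 7.4.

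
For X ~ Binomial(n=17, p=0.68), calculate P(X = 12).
0.202958

We have X ~ Binomial(n=17, p=0.68).

For a Binomial distribution, the PMF gives us the probability of each outcome.

Using the PMF formula:
P(X = 12) = 0.202958

Rounded to 4 decimal places: 0.2030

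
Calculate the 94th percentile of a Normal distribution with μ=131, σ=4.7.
138.3074

We have X ~ Normal(μ=131, σ=4.7).

We want to find x such that P(X ≤ x) = 0.94.

This is the 94th percentile, which means 94% of values fall below this point.

Using the inverse CDF (quantile function):
x = F⁻¹(0.94) = 138.3074

Verification: P(X ≤ 138.3074) = 0.94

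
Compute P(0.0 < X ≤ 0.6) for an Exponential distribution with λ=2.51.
0.778205

We have X ~ Exponential(λ=2.51).

To find P(0.0 < X ≤ 0.6), we use:
P(0.0 < X ≤ 0.6) = P(X ≤ 0.6) - P(X ≤ 0.0)
                 = F(0.6) - F(0.0)
                 = 0.778205 - 0.000000
                 = 0.778205

So there's approximately a 77.8% chance that X falls in this range.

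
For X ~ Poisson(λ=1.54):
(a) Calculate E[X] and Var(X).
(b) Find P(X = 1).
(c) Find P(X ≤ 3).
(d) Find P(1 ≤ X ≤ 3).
(a) E[X] = 1.5400, Var(X) = 1.5400
(b) P(X = 1) = 0.330147
(c) P(X ≤ 3) = 0.929237
(d) P(1 ≤ X ≤ 3) = 0.714856

We have X ~ Poisson(λ=1.54).

(a) Moments:
E[X] = 1.5400
Var(X) = 1.5400
σ = √Var(X) = 1.2410

(b) Point probability using PMF:
P(X = 1) = 0.330147

(c) Cumulative probability using CDF:
P(X ≤ 3) = F(3) = 0.929237

(d) Range probability:
P(1 ≤ X ≤ 3) = P(X ≤ 3) - P(X ≤ 0)
                   = F(3) - F(0)
                   = 0.929237 - 0.214381
                   = 0.714856

This means approximately 71.5% of outcomes fall in the interval [1, 3].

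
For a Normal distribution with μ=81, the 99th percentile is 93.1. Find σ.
σ = 5.2013

For X ~ Normal(μ, σ), the p-th percentile satisfies x = μ + z_p × σ,
where z_p = Φ⁻¹(p) is the standard normal quantile.

Step 1: z_{0.99} = Φ⁻¹(0.99) = 2.3263

Step 2: Solve for σ:
93.1 = 81 + 2.3263 × σ
σ = (93.1 - 81) / 2.3263
σ = 12.10 / 2.3263
σ = 5.2013

Verification: μ + z × σ = 81 + 2.3263 × 5.2013 = 93.10 ✓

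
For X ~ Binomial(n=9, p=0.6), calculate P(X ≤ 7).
0.929456

We have X ~ Binomial(n=9, p=0.6).

The CDF gives us P(X ≤ k).

Using the CDF:
P(X ≤ 7) = 0.929456

This means there's approximately a 92.9% chance that X is at most 7.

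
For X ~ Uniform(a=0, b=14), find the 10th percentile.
1.4000

We have X ~ Uniform(a=0, b=14).

We want to find x such that P(X ≤ x) = 0.1.

This is the 10th percentile, which means 10% of values fall below this point.

Using the inverse CDF (quantile function):
x = F⁻¹(0.1) = 1.4000

Verification: P(X ≤ 1.4000) = 0.1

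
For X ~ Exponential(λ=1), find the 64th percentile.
1.0217

We have X ~ Exponential(λ=1).

We want to find x such that P(X ≤ x) = 0.64.

This is the 64th percentile, which means 64% of values fall below this point.

Using the inverse CDF (quantile function):
x = F⁻¹(0.64) = 1.0217

Verification: P(X ≤ 1.0217) = 0.64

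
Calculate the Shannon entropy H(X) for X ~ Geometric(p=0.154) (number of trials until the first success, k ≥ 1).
2.7895 nats

We have X ~ Geometric(p=0.154) (number of trials until the first success, k ≥ 1).

The Shannon entropy measures the uncertainty or information content of the distribution.

For a Geometric distribution with p=0.154 (number of trials until the first success, k ≥ 1):
H(X) = 2.7895 nats

(In bits, this would be 4.0244 bits.)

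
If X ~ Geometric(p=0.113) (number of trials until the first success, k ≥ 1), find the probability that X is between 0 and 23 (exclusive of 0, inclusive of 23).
0.936578

We have X ~ Geometric(p=0.113) (number of trials until the first success, k ≥ 1).

To find P(0 < X ≤ 23), we use:
P(0 < X ≤ 23) = P(X ≤ 23) - P(X ≤ 0)
                 = F(23) - F(0)
                 = 0.936578 - 0.000000
                 = 0.936578

So there's approximately a 93.7% chance that X falls in this range.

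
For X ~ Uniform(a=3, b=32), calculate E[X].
17.5000

We have X ~ Uniform(a=3, b=32).

For a Uniform distribution with a=3, b=32:
E[X] = 17.5000

This is the expected (average) value of X.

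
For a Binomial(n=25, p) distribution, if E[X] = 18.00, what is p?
p = 0.72

For a Binomial(n, p) distribution:
E[X] = n × p

Given n = 25 and E[X] = 18.00:
18.00 = 25 × p
p = 18.00 / 25 = 0.72

Verification: Binomial(25, 0.72) has E[X] = 18.00 ✓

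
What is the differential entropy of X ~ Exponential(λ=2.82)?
-0.0367 nats

We have X ~ Exponential(λ=2.82).

The differential entropy measures the uncertainty or information content of the distribution.

For an Exponential distribution with λ=2.82:
h(X) = -0.0367 nats

(In bits, this would be -0.0530 bits.)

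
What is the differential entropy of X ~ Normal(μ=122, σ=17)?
4.2522 nats

We have X ~ Normal(μ=122, σ=17).

The differential entropy measures the uncertainty or information content of the distribution.

For a Normal distribution with μ=122, σ=17:
h(X) = 4.2522 nats

(In bits, this would be 6.1346 bits.)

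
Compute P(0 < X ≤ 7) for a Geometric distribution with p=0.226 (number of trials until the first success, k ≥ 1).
0.833587

We have X ~ Geometric(p=0.226) (number of trials until the first success, k ≥ 1).

To find P(0 < X ≤ 7), we use:
P(0 < X ≤ 7) = P(X ≤ 7) - P(X ≤ 0)
                 = F(7) - F(0)
                 = 0.833587 - 0.000000
                 = 0.833587

So there's approximately a 83.4% chance that X falls in this range.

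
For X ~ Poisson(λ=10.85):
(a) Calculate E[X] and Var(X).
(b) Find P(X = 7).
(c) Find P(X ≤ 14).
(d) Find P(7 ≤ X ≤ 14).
(a) E[X] = 10.8500, Var(X) = 10.8500
(b) P(X = 7) = 0.068153
(c) P(X ≤ 14) = 0.864732
(d) P(7 ≤ X ≤ 14) = 0.779740

We have X ~ Poisson(λ=10.85).

(a) Moments:
E[X] = 10.8500
Var(X) = 10.8500
σ = √Var(X) = 3.2939

(b) Point probability using PMF:
P(X = 7) = 0.068153

(c) Cumulative probability using CDF:
P(X ≤ 14) = F(14) = 0.864732

(d) Range probability:
P(7 ≤ X ≤ 14) = P(X ≤ 14) - P(X ≤ 6)
                   = F(14) - F(6)
                   = 0.864732 - 0.084992
                   = 0.779740

This means approximately 78.0% of outcomes fall in the interval [7, 14].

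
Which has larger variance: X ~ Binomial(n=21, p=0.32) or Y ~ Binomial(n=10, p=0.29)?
X has larger variance (4.5696 > 2.0590)

Compute the variance for each distribution:

X ~ Binomial(n=21, p=0.32):
Var(X) = 4.5696

Y ~ Binomial(n=10, p=0.29):
Var(Y) = 2.0590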